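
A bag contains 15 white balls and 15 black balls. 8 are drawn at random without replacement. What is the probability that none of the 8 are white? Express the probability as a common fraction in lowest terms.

There are C(30,8) = 5852925 possible selections.
Selections with no white (all black): C(15,8) = 6435.
Probability = 6435/5852925 = 11/10005.

11/10005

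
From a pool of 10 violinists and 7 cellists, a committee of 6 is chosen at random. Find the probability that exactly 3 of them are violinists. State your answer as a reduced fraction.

There are C(17,6) = 12376 ways to choose 6 from 17.
Selections with exactly 3 violinists: choose 3 of the 10 violinists and 3 of the 7 cellists, C(10,3)·C(7,3) = 120·35 = 4200.
Probability = 4200/12376 = 75/221.

75/221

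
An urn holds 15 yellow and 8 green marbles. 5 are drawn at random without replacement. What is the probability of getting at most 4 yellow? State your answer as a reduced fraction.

Total selections: C(23,5) = 33649.
The complement is exactly 5 yellow: C(15,5)·C(8,0) = 3003.
Probability = 1 − 3003/33649 = 30646/33649 = 398/437.

398/437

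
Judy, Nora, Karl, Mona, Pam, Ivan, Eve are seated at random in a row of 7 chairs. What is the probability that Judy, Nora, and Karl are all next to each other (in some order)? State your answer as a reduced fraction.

There are 7! = 5040 arrangements.
Treat the three as one block: 5! placements × 3! orders within the block = 120·6 = 720.
Probability = 720/5040 = 1/7.

1/7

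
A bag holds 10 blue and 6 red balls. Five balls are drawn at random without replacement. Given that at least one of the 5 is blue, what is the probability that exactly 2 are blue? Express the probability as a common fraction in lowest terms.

150/727

Work in counts. Selections with at least one blue: C(16,5) − C(6,5) = 4368 − 6 = 4362.
Of those, selections where exactly 2 are blue: C(10,2)·C(6,3) = 45·20 = 900.
Conditional probability = 900/4362 = 150/727.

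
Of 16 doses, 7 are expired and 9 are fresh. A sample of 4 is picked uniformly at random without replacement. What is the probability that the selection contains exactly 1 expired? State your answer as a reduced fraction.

21/65

The sample space is all 4-subsets of the 16: C(16,4) = 1820.
Selections with exactly 1 expired: choose 1 of the 7 expired and 3 of the 9 fresh, C(7,1)·C(9,3) = 7·84 = 588.
Probability = 588/1820 = 21/65.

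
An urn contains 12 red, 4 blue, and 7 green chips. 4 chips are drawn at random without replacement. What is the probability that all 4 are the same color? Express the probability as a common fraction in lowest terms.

There are C(23,4) = 8855 ways to draw 4 chips.
All same color: C(12,4) + C(4,4) + C(7,4) = 495 + 1 + 35 = 531.
Probability = 531/8855.

531/8855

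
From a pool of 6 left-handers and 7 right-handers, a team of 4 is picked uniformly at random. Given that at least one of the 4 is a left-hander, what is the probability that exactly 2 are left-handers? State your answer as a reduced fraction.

63/136

Work in counts. Selections with at least one left-hander: C(13,4) − C(7,4) = 715 − 35 = 680.
Of those, selections where exactly 2 are left-handers: C(6,2)·C(7,2) = 15·21 = 315.
Conditional probability = 315/680 = 63/136.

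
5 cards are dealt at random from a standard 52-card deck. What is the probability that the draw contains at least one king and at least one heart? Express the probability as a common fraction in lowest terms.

There are C(52,5) = 2598960 possible draws.
By inclusion-exclusion on the complements, draws missing all kings or all hearts: C(48,5) + C(39,5) − C(36,5) = 1712304 + 575757 − 376992 = 1911069.
So draws with at least one of each: 2598960 − 1911069 = 687891, probability 687891/2598960 = 229297/866320.

229297/866320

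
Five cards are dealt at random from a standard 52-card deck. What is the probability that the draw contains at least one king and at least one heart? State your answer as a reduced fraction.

229297/866320

There are C(52,5) = 2598960 possible draws.
By inclusion-exclusion on the complements, draws missing all kings or all hearts: C(48,5) + C(39,5) − C(36,5) = 1712304 + 575757 − 376992 = 1911069.
So draws with at least one of each: 2598960 − 1911069 = 687891, probability 687891/2598960 = 229297/866320.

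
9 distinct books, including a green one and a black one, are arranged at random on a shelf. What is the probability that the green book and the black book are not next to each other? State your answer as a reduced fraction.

7/9

There are 9! = 362880 arrangements.
Arrangements with the green book and the black book adjacent: 2·8! = 80640.
So not adjacent: 362880 − 80640 = 282240, probability 282240/362880 = 7/9.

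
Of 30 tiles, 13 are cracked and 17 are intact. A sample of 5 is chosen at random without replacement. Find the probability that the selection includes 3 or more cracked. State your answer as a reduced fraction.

671/1827

Total selections: C(30,5) = 142506.
Favorable selections (3 or more cracked): C(13,3)·C(17,2) + C(13,4)·C(17,1) + C(13,5)·C(17,0) = 38896 + 12155 + 1287 = 52338.
Probability = 52338/142506 = 671/1827.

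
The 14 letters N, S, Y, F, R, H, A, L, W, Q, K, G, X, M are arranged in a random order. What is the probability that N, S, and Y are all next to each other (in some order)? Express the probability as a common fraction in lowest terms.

3/91

There are 14! = 87178291200 arrangements.
Treat the three as one block: 12! placements × 3! orders within the block = 479001600·6 = 2874009600.
Probability = 2874009600/87178291200 = 3/91.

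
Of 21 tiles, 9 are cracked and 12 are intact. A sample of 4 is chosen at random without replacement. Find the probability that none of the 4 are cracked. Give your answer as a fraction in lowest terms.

There are C(21,4) = 5985 possible selections.
Selections with no cracked (all intact): C(12,4) = 495.
Probability = 495/5985 = 11/133.

11/133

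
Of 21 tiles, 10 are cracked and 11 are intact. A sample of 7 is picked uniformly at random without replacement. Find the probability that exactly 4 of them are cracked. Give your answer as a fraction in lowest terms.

385/1292

The sample space is all 7-subsets of the 21: C(21,7) = 116280.
Selections with exactly 4 cracked: choose 4 of the 10 cracked and 3 of the 11 intact, C(10,4)·C(11,3) = 210·165 = 34650.
Probability = 34650/116280 = 385/1292.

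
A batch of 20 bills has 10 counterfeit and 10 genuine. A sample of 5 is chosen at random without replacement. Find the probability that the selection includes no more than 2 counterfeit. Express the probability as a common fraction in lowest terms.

Total selections: C(20,5) = 15504.
Favorable selections (no more than 2 counterfeit): C(10,0)·C(10,5) + C(10,1)·C(10,4) + C(10,2)·C(10,3) = 252 + 2100 + 5400 = 7752.
Probability = 7752/15504 = 1/2.

1/2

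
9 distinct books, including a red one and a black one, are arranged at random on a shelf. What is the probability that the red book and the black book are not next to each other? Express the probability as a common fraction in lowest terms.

7/9

There are 9! = 362880 arrangements.
Arrangements with the red book and the black book adjacent: 2·8! = 80640.
So not adjacent: 362880 − 80640 = 282240, probability 282240/362880 = 7/9.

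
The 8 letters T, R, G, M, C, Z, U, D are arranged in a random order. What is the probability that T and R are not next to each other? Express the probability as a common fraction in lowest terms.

There are 8! = 40320 arrangements.
Arrangements with T and R adjacent: 2·7! = 10080.
So not adjacent: 40320 − 10080 = 30240, probability 30240/40320 = 3/4.

3/4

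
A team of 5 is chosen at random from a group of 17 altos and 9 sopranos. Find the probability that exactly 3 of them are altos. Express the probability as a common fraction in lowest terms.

1224/3289

There are C(26,5) = 65780 ways to choose 5 from 26.
Selections with exactly 3 altos: choose 3 of the 17 altos and 2 of the 9 sopranos, C(17,3)·C(9,2) = 680·36 = 24480.
Probability = 24480/65780 = 1224/3289.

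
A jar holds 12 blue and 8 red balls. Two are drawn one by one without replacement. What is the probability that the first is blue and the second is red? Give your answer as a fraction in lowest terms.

Multiply the conditional probabilities at each draw: 12/20 · 8/19 = 96/380 = 24/95.

24/95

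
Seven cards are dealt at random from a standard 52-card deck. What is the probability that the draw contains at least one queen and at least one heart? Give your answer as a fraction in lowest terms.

53122231/133784560

There are C(52,7) = 133784560 possible draws.
By inclusion-exclusion on the complements, draws missing all queens or all hearts: C(48,7) + C(39,7) − C(36,7) = 73629072 + 15380937 − 8347680 = 80662329.
So draws with at least one of each: 133784560 − 80662329 = 53122231, probability 53122231/133784560.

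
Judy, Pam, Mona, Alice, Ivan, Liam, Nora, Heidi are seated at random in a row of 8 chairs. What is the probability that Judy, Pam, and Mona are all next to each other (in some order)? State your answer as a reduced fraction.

There are 8! = 40320 arrangements.
Treat the three as one block: 6! placements × 3! orders within the block = 720·6 = 4320.
Probability = 4320/40320 = 3/28.

3/28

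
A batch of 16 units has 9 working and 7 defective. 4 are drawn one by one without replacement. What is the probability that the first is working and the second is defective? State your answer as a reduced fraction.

Multiply the conditional probabilities at each draw: 9/16 · 7/15 = 63/240 = 21/80.

21/80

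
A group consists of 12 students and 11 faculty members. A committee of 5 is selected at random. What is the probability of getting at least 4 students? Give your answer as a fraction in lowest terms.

81/437

Total selections: C(23,5) = 33649.
Favorable selections (at least 4 students): C(12,4)·C(11,1) + C(12,5)·C(11,0) = 5445 + 792 = 6237.
Probability = 6237/33649 = 81/437.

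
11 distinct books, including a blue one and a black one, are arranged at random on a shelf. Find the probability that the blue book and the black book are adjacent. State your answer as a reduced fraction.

2/11

There are 11! = 39916800 arrangements.
Treat the blue book and the black book as a block: 10! arrangements of the blocks × 2 orders within the block = 2·3628800 = 7257600.
Probability = 7257600/39916800 = 2/11.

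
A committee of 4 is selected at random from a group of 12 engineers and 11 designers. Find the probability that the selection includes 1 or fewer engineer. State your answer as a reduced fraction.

6/23

Total selections: C(23,4) = 8855.
Favorable selections (1 or fewer engineer): C(12,0)·C(11,4) + C(12,1)·C(11,3) = 330 + 1980 = 2310.
Probability = 2310/8855 = 6/23.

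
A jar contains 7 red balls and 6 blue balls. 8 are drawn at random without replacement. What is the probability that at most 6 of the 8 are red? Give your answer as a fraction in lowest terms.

427/429

Total selections: C(13,8) = 1287.
The complement is exactly 7 red: C(7,7)·C(6,1) = 6.
Probability = 1 − 6/1287 = 1281/1287 = 427/429.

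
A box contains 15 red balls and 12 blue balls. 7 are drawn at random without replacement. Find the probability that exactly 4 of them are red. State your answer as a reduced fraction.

Total number of selections: C(27,7) = 888030.
Selections with exactly 4 red: choose 4 of the 15 red and 3 of the 12 blue, C(15,4)·C(12,3) = 1365·220 = 300300.
Probability = 300300/888030 = 70/207.

70/207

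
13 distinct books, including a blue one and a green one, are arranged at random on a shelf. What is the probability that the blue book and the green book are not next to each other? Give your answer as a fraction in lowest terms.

11/13

There are 13! = 6227020800 arrangements.
Arrangements with the blue book and the green book adjacent: 2·12! = 958003200.
So not adjacent: 6227020800 − 958003200 = 5269017600, probability 5269017600/6227020800 = 11/13.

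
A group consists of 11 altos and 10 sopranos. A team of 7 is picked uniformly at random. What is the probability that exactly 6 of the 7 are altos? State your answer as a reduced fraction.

77/1938

Total number of selections: C(21,7) = 116280.
Selections with exactly 6 altos: choose 6 of the 11 altos and 1 of the 10 sopranos, C(11,6)·C(10,1) = 462·10 = 4620.
Probability = 4620/116280 = 77/1938.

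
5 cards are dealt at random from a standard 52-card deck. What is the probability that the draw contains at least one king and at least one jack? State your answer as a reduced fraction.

6509/64974

There are C(52,5) = 2598960 possible draws.
By inclusion-exclusion on the complements, draws missing all kings or all jacks: C(48,5) + C(48,5) − C(44,5) = 1712304 + 1712304 − 1086008 = 2338600.
So draws with at least one of each: 2598960 − 2338600 = 260360, probability 260360/2598960 = 6509/64974.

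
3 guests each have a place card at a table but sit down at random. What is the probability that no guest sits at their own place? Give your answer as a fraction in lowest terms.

1/3

There are 3! = 6 seatings.
By inclusion-exclusion, seatings with no fixed points: C(3,0)·3! − C(3,1)·2! + C(3,2)·1! − C(3,3)·0! = 2.
Probability = 2/6 = 1/3.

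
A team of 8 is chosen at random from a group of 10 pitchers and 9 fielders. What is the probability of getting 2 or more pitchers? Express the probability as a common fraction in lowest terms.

There are C(19,8) = 75582 ways to choose the 8.
Count the complement (fewer than 2 pitchers): C(10,0)·C(9,8) + C(10,1)·C(9,7) = 9 + 360 = 369.
Probability = 1 − 369/75582 = 75213/75582 = 8357/8398.

8357/8398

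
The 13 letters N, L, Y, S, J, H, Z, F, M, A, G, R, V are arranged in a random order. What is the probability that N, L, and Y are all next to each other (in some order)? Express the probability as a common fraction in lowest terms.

There are 13! = 6227020800 arrangements.
Treat the three as one block: 11! placements × 3! orders within the block = 39916800·6 = 239500800.
Probability = 239500800/6227020800 = 1/26.

1/26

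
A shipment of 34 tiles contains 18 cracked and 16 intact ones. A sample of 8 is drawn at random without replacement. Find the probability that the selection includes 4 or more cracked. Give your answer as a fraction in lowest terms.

42967/59334

Total selections: C(34,8) = 18156204.
Count the complement (fewer than 4 cracked): C(18,0)·C(16,8) + C(18,1)·C(16,7) + C(18,2)·C(16,6) + C(18,3)·C(16,5) = 12870 + 205920 + 1225224 + 3564288 = 5008302.
Probability = 1 − 5008302/18156204 = 13147902/18156204 = 42967/59334.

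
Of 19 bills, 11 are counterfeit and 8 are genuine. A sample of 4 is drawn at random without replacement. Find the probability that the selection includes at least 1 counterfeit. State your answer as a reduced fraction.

There are C(19,4) = 3876 ways to choose the 4.
The complement is all 4 are genuine: C(8,4) = 70.
Probability = 1 − 70/3876 = 3806/3876 = 1903/1938.

1903/1938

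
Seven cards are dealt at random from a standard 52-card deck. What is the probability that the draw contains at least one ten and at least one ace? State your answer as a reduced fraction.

There are C(52,7) = 133784560 possible draws.
By inclusion-exclusion on the complements, draws missing all tens or all aces: C(48,7) + C(48,7) − C(44,7) = 73629072 + 73629072 − 38320568 = 108937576.
So draws with at least one of each: 133784560 − 108937576 = 24846984, probability 24846984/133784560 = 3105873/16723070.

3105873/16723070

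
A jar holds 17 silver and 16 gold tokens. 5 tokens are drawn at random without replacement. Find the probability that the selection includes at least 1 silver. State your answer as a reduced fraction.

9707/9889

Total selections: C(33,5) = 237336.
The complement is all 5 are gold: C(16,5) = 4368.
Probability = 1 − 4368/237336 = 232968/237336 = 9707/9889.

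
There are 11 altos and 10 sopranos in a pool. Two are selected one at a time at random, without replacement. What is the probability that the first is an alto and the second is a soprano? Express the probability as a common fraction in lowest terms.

11/42

Multiply the conditional probabilities at each draw: 11/21 · 10/20 = 110/420 = 11/42.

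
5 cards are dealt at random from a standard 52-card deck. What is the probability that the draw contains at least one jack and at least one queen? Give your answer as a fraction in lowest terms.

There are C(52,5) = 2598960 possible draws.
By inclusion-exclusion on the complements, draws missing all jacks or all queens: C(48,5) + C(48,5) − C(44,5) = 1712304 + 1712304 − 1086008 = 2338600.
So draws with at least one of each: 2598960 − 2338600 = 260360, probability 260360/2598960 = 6509/64974.

6509/64974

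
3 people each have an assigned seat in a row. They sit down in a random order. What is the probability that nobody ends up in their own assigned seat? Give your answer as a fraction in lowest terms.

1/3

There are 3! = 6 seatings.
By inclusion-exclusion, seatings with no fixed points: C(3,0)·3! − C(3,1)·2! + C(3,2)·1! − C(3,3)·0! = 2.
Probability = 2/6 = 1/3.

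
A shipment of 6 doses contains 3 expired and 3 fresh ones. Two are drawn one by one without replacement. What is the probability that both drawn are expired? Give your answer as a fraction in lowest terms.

1/5

Multiply the conditional probabilities at each draw: 3/6 · 2/5 = 6/30 = 1/5.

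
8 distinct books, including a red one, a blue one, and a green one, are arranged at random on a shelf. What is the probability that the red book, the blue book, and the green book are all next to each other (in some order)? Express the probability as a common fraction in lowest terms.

3/28

There are 8! = 40320 arrangements.
Treat the three as one block: 6! placements × 3! orders within the block = 720·6 = 4320.
Probability = 4320/40320 = 3/28.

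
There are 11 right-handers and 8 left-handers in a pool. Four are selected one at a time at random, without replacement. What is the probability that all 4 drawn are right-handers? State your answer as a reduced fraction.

Multiply the conditional probabilities at each draw: 11/19 · 10/18 · 9/17 · 8/16 = 7920/93024 = 55/646.

55/646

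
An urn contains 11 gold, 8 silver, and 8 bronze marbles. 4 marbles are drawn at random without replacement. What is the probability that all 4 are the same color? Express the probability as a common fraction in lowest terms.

There are C(27,4) = 17550 ways to draw 4 marbles.
All same color: C(11,4) + C(8,4) + C(8,4) = 330 + 70 + 70 = 470.
Probability = 470/17550 = 47/1755.

47/1755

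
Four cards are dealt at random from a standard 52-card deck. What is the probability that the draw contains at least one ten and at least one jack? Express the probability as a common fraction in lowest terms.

There are C(52,4) = 270725 possible draws.
By inclusion-exclusion on the complements, draws missing all tens or all jacks: C(48,4) + C(48,4) − C(44,4) = 194580 + 194580 − 135751 = 253409.
So draws with at least one of each: 270725 − 253409 = 17316, probability 17316/270725 = 1332/20825.

1332/20825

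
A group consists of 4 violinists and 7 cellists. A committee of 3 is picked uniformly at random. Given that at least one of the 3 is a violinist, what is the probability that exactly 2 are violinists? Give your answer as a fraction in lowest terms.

21/65

Work in counts. Selections with at least one violinist: C(11,3) − C(7,3) = 165 − 35 = 130.
Of those, selections where exactly 2 are violinists: C(4,2)·C(7,1) = 6·7 = 42.
Conditional probability = 42/130 = 21/65.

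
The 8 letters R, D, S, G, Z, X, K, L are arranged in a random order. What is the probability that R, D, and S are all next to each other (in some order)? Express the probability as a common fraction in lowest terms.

There are 8! = 40320 arrangements.
Treat the three as one block: 6! placements × 3! orders within the block = 720·6 = 4320.
Probability = 4320/40320 = 3/28.

3/28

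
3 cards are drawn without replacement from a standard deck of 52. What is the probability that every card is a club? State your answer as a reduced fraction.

11/850

There are C(52,3) = 22100 possible 3-card hands.
Hands that are all clubs: C(13,3) = 286.
Probability = 286/22100 = 11/850.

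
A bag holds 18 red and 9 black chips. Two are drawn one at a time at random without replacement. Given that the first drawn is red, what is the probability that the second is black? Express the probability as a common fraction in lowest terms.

After removing one red, 26 remain: 17 red and 9 black.
So the probability the next is black is 9/26.

9/26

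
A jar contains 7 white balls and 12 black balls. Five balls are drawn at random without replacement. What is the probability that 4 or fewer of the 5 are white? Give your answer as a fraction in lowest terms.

3869/3876

Total selections: C(19,5) = 11628.
The complement is exactly 5 white: C(7,5)·C(12,0) = 21.
Probability = 1 − 21/11628 = 11607/11628 = 3869/3876.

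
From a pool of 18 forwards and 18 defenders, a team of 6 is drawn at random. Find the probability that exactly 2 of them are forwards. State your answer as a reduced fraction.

Total number of selections: C(36,6) = 1947792.
Selections with exactly 2 forwards: choose 2 of the 18 forwards and 4 of the 18 defenders, C(18,2)·C(18,4) = 153·3060 = 468180.
Probability = 468180/1947792 = 2295/9548.

2295/9548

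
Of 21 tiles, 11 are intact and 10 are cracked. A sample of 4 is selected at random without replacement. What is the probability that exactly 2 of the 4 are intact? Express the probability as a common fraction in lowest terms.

There are C(21,4) = 5985 ways to choose 4 from 21.
Selections with exactly 2 intact: choose 2 of the 11 intact and 2 of the 10 cracked, C(11,2)·C(10,2) = 55·45 = 2475.
Probability = 2475/5985 = 55/133.

55/133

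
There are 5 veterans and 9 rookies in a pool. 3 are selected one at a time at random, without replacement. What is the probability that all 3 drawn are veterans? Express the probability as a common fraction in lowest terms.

Multiply the conditional probabilities at each draw: 5/14 · 4/13 · 3/12 = 60/2184 = 5/182.

5/182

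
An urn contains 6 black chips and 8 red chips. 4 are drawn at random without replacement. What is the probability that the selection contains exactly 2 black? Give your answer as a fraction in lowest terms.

There are C(14,4) = 1001 ways to choose 4 from 14.
Selections with exactly 2 black: choose 2 of the 6 black and 2 of the 8 red, C(6,2)·C(8,2) = 15·28 = 420.
Probability = 420/1001 = 60/143.

60/143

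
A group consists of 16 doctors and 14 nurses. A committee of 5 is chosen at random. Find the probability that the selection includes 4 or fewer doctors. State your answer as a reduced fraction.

253/261

Total selections: C(30,5) = 142506.
The complement is exactly 5 doctors: C(16,5)·C(14,0) = 4368.
Probability = 1 − 4368/142506 = 138138/142506 = 253/261.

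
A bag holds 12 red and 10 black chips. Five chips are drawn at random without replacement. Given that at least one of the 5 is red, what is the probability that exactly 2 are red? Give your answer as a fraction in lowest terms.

Work in counts. Selections with at least one red: C(22,5) − C(10,5) = 26334 − 252 = 26082.
Of those, selections where exactly 2 are red: C(12,2)·C(10,3) = 66·120 = 7920.
Conditional probability = 7920/26082 = 440/1449.

440/1449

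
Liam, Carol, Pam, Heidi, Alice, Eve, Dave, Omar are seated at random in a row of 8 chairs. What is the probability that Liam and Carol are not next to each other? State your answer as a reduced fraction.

3/4

There are 8! = 40320 arrangements.
Arrangements with Liam and Carol adjacent: 2·7! = 10080.
So not adjacent: 40320 − 10080 = 30240, probability 30240/40320 = 3/4.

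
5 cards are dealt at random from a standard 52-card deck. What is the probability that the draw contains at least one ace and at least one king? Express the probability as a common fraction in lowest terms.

There are C(52,5) = 2598960 possible draws.
By inclusion-exclusion on the complements, draws missing all aces or all kings: C(48,5) + C(48,5) − C(44,5) = 1712304 + 1712304 − 1086008 = 2338600.
So draws with at least one of each: 2598960 − 2338600 = 260360, probability 260360/2598960 = 6509/64974.

6509/64974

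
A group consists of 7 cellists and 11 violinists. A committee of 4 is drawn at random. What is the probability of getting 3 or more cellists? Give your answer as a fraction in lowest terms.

Total selections: C(18,4) = 3060.
Favorable selections (3 or more cellists): C(7,3)·C(11,1) + C(7,4)·C(11,0) = 385 + 35 = 420.
Probability = 420/3060 = 7/51.

7/51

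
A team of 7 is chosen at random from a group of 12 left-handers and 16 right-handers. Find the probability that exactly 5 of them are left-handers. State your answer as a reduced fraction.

The sample space is all 7-subsets of the 28: C(28,7) = 1184040.
Selections with exactly 5 left-handers: choose 5 of the 12 left-handers and 2 of the 16 right-handers, C(12,5)·C(16,2) = 792·120 = 95040.
Probability = 95040/1184040 = 24/299.

24/299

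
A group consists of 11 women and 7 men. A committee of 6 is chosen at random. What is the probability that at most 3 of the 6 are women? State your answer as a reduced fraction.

There are C(18,6) = 18564 ways to choose the 6.
Count the complement (more than 3 women): C(11,4)·C(7,2) + C(11,5)·C(7,1) + C(11,6)·C(7,0) = 6930 + 3234 + 462 = 10626.
Probability = 1 − 10626/18564 = 7938/18564 = 189/442.

189/442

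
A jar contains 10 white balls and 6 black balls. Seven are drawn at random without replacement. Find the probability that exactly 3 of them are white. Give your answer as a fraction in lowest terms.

45/286

The sample space is all 7-subsets of the 16: C(16,7) = 11440.
Selections with exactly 3 white: choose 3 of the 10 white and 4 of the 6 black, C(10,3)·C(6,4) = 120·15 = 1800.
Probability = 1800/11440 = 45/286.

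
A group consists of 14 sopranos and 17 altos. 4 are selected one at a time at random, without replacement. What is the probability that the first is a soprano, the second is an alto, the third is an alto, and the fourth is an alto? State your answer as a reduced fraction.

Multiply the conditional probabilities at each draw: 14/31 · 17/30 · 16/29 · 15/28 = 57120/755160 = 68/899.

68/899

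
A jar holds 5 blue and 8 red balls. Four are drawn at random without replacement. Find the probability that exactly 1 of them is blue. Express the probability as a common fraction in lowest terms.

There are C(13,4) = 715 ways to choose 4 from 13.
Selections with exactly 1 blue: choose 1 of the 5 blue and 3 of the 8 red, C(5,1)·C(8,3) = 5·56 = 280.
Probability = 280/715 = 56/143.

56/143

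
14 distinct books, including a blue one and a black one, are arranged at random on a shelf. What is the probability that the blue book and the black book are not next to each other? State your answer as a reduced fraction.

6/7

There are 14! = 87178291200 arrangements.
Arrangements with the blue book and the black book adjacent: 2·13! = 12454041600.
So not adjacent: 87178291200 − 12454041600 = 74724249600, probability 74724249600/87178291200 = 6/7.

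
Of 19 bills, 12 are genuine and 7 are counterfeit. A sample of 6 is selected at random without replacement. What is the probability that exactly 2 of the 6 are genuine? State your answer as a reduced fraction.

Total number of selections: C(19,6) = 27132.
Selections with exactly 2 genuine: choose 2 of the 12 genuine and 4 of the 7 counterfeit, C(12,2)·C(7,4) = 66·35 = 2310.
Probability = 2310/27132 = 55/646.

55/646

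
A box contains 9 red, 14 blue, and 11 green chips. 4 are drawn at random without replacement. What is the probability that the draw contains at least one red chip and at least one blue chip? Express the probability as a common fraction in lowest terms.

29211/46376

There are C(34,4) = 46376 possible draws.
By inclusion-exclusion on the complements, draws missing all red or all blue: C(25,4) + C(20,4) − C(11,4) = 12650 + 4845 − 330 = 17165.
So draws with at least one of each: 46376 − 17165 = 29211, probability 29211/46376.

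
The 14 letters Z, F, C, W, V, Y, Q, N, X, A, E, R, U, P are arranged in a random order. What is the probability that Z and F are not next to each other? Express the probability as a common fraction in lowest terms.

There are 14! = 87178291200 arrangements.
Arrangements with Z and F adjacent: 2·13! = 12454041600.
So not adjacent: 87178291200 − 12454041600 = 74724249600, probability 74724249600/87178291200 = 6/7.

6/7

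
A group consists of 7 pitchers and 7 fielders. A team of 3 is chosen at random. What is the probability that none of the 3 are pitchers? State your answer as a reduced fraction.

There are C(14,3) = 364 possible selections.
Selections with no pitchers (all fielders): C(7,3) = 35.
Probability = 35/364 = 5/52.

5/52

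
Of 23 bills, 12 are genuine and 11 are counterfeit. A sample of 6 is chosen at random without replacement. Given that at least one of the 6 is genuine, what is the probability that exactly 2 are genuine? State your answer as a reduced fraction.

44/203

Work in counts. Selections with at least one genuine: C(23,6) − C(11,6) = 100947 − 462 = 100485.
Of those, selections where exactly 2 are genuine: C(12,2)·C(11,4) = 66·330 = 21780.
Conditional probability = 21780/100485 = 44/203.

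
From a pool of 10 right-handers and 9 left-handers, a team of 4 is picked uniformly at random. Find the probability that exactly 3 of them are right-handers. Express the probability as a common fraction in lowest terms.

There are C(19,4) = 3876 ways to choose 4 from 19.
Selections with exactly 3 right-handers: choose 3 of the 10 right-handers and 1 of the 9 left-handers, C(10,3)·C(9,1) = 120·9 = 1080.
Probability = 1080/3876 = 90/323.

90/323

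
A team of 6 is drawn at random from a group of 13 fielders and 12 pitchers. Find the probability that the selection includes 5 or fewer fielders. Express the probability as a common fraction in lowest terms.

Total selections: C(25,6) = 177100.
Favorable selections (5 or fewer fielders): C(13,0)·C(12,6) + C(13,1)·C(12,5) + C(13,2)·C(12,4) + C(13,3)·C(12,3) + C(13,4)·C(12,2) + C(13,5)·C(12,1) = 924 + 10296 + 38610 + 62920 + 47190 + 15444 = 175384.
Probability = 175384/177100 = 3986/4025.

3986/4025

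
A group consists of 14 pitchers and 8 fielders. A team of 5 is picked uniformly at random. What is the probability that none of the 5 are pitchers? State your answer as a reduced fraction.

4/1881

There are C(22,5) = 26334 possible selections.
Selections with no pitchers (all fielders): C(8,5) = 56.
Probability = 56/26334 = 4/1881.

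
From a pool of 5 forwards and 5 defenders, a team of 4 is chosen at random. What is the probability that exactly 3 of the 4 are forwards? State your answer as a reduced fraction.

5/21

Total number of selections: C(10,4) = 210.
Selections with exactly 3 forwards: choose 3 of the 5 forwards and 1 of the 5 defenders, C(5,3)·C(5,1) = 10·5 = 50.
Probability = 50/210 = 5/21.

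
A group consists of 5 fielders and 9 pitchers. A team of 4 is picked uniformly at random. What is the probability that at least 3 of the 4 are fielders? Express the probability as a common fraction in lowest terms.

There are C(14,4) = 1001 ways to choose the 4.
Favorable selections (at least 3 fielders): C(5,3)·C(9,1) + C(5,4)·C(9,0) = 90 + 5 = 95.
Probability = 95/1001.

95/1001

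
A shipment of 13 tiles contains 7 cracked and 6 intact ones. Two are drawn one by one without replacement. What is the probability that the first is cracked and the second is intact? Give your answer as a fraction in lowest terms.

7/26

Multiply the conditional probabilities at each draw: 7/13 · 6/12 = 42/156 = 7/26.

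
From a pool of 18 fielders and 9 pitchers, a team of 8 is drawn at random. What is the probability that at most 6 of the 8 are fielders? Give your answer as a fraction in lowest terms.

16153/18975

There are C(27,8) = 2220075 ways to choose the 8.
Favorable selections (at most 6 fielders): C(18,0)·C(9,8) + C(18,1)·C(9,7) + C(18,2)·C(9,6) + C(18,3)·C(9,5) + C(18,4)·C(9,4) + C(18,5)·C(9,3) + C(18,6)·C(9,2) = 9 + 648 + 12852 + 102816 + 385560 + 719712 + 668304 = 1889901.
Probability = 1889901/2220075 = 16153/18975.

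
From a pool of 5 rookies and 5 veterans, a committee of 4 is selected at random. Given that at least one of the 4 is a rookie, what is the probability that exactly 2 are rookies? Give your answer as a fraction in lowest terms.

Work in counts. Selections with at least one rookie: C(10,4) − C(5,4) = 210 − 5 = 205.
Of those, selections where exactly 2 are rookies: C(5,2)·C(5,2) = 10·10 = 100.
Conditional probability = 100/205 = 20/41.

20/41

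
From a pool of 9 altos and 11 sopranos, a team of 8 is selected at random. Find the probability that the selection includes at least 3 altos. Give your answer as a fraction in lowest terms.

There are C(20,8) = 125970 ways to choose the 8.
Count the complement (fewer than 3 altos): C(9,0)·C(11,8) + C(9,1)·C(11,7) + C(9,2)·C(11,6) = 165 + 2970 + 16632 = 19767.
Probability = 1 − 19767/125970 = 106203/125970 = 35401/41990.

35401/41990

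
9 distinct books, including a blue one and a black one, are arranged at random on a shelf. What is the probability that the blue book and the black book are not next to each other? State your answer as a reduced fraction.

There are 9! = 362880 arrangements.
Arrangements with the blue book and the black book adjacent: 2·8! = 80640.
So not adjacent: 362880 − 80640 = 282240, probability 282240/362880 = 7/9.

7/9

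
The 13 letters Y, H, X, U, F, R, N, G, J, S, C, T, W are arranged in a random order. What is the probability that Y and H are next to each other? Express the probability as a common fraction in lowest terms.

2/13

There are 13! = 6227020800 arrangements.
Treat Y and H as a block: 12! arrangements of the blocks × 2 orders within the block = 2·479001600 = 958003200.
Probability = 958003200/6227020800 = 2/13.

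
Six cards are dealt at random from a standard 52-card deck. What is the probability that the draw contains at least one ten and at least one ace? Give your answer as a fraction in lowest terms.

718637/5089630

There are C(52,6) = 20358520 possible draws.
By inclusion-exclusion on the complements, draws missing all tens or all aces: C(48,6) + C(48,6) − C(44,6) = 12271512 + 12271512 − 7059052 = 17483972.
So draws with at least one of each: 20358520 − 17483972 = 2874548, probability 2874548/20358520 = 718637/5089630.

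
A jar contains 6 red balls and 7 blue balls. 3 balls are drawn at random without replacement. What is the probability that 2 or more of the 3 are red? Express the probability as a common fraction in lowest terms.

Total selections: C(13,3) = 286.
Favorable selections (2 or more red): C(6,2)·C(7,1) + C(6,3)·C(7,0) = 105 + 20 = 125.
Probability = 125/286.

125/286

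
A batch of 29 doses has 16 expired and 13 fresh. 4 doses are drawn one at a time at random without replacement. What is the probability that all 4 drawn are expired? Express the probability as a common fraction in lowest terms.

Multiply the conditional probabilities at each draw: 16/29 · 15/28 · 14/27 · 13/26 = 43680/570024 = 20/261.

20/261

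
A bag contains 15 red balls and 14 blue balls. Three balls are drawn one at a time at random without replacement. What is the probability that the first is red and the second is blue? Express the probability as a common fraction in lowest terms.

Multiply the conditional probabilities at each draw: 15/29 · 14/28 = 210/812 = 15/58.

15/58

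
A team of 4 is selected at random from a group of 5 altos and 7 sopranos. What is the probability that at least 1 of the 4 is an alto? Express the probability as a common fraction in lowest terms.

Total selections: C(12,4) = 495.
The complement is all 4 are sopranos: C(7,4) = 35.
Probability = 1 − 35/495 = 460/495 = 92/99.

92/99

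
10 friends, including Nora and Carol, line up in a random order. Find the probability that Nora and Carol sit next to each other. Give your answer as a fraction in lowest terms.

There are 10! = 3628800 arrangements.
Treat Nora and Carol as a block: 9! arrangements of the blocks × 2 orders within the block = 2·362880 = 725760.
Probability = 725760/3628800 = 1/5.

1/5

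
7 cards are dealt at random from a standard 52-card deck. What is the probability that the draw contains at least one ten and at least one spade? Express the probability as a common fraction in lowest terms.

53122231/133784560

There are C(52,7) = 133784560 possible draws.
By inclusion-exclusion on the complements, draws missing all tens or all spades: C(48,7) + C(39,7) − C(36,7) = 73629072 + 15380937 − 8347680 = 80662329.
So draws with at least one of each: 133784560 − 80662329 = 53122231, probability 53122231/133784560.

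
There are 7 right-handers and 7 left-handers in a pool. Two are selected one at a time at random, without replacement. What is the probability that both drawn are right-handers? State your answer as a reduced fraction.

3/13

Multiply the conditional probabilities at each draw: 7/14 · 6/13 = 42/182 = 3/13.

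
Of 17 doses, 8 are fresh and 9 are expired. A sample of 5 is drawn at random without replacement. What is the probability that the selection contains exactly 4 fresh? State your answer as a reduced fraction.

45/442

There are C(17,5) = 6188 ways to choose 5 from 17.
Selections with exactly 4 fresh: choose 4 of the 8 fresh and 1 of the 9 expired, C(8,4)·C(9,1) = 70·9 = 630.
Probability = 630/6188 = 45/442.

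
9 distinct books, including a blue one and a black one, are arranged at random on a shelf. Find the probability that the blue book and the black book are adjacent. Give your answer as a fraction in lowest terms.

There are 9! = 362880 arrangements.
Treat the blue book and the black book as a block: 8! arrangements of the blocks × 2 orders within the block = 2·40320 = 80640.
Probability = 80640/362880 = 2/9.

2/9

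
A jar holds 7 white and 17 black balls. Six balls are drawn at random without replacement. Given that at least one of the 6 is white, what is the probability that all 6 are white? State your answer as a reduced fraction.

1/17460

Work in counts. Selections with at least one white: C(24,6) − C(17,6) = 134596 − 12376 = 122220.
Of those, selections where all 6 are white: C(7,6) = 7.
Conditional probability = 7/122220 = 1/17460.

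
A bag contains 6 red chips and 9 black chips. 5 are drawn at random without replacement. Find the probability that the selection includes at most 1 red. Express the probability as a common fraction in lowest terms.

42/143

There are C(15,5) = 3003 ways to choose the 5.
Favorable selections (at most 1 red): C(6,0)·C(9,5) + C(6,1)·C(9,4) = 126 + 756 = 882.
Probability = 882/3003 = 42/143.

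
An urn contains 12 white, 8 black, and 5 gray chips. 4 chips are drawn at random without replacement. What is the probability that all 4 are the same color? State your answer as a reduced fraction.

There are C(25,4) = 12650 ways to draw 4 chips.
All same color: C(12,4) + C(8,4) + C(5,4) = 495 + 70 + 5 = 570.
Probability = 570/12650 = 57/1265.

57/1265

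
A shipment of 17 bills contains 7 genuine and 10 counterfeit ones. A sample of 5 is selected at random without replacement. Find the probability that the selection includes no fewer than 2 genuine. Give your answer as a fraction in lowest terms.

There are C(17,5) = 6188 ways to choose the 5.
Count the complement (fewer than 2 genuine): C(7,0)·C(10,5) + C(7,1)·C(10,4) = 252 + 1470 = 1722.
Probability = 1 − 1722/6188 = 4466/6188 = 319/442.

319/442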